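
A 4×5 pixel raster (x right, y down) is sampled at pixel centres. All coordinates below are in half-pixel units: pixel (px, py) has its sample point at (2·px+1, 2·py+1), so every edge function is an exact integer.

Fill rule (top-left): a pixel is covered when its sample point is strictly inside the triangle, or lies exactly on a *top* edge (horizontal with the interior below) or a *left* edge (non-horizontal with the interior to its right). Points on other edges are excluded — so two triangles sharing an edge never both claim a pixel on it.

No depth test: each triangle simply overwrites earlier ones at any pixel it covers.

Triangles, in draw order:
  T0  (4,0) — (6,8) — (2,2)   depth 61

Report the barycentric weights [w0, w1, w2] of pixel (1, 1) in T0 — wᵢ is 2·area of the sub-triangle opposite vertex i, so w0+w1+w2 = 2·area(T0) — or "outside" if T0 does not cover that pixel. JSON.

T0:
  2·area = 20
  edge (4, 0)→(6, 8): d=(2,8) right/bottom  bias=-1
  edge (6, 8)→(2, 2): d=(-4,-6) top-left  bias=+0
  edge (2, 2)→(4, 0): d=(2,-2) top-left  bias=+0
    (1,0)@(3, 1): e=[10,10,0] → X  [on edge]
    (2,0)@(5, 1): e=[-6,22,4] → .
    (0,1)@(1, 3): e=[30,-10,0] → .  [on edge]
    (1,1)@(3, 3): e=[14,2,4] → X
    (2,1)@(5, 3): e=[-2,14,8] → .
    (1,2)@(3, 5): e=[18,-6,8] → .
    (2,2)@(5, 5): e=[2,6,12] → X
    (3,2)@(7, 5): e=[-14,18,16] → .
    (2,3)@(5, 7): e=[6,-2,16] → .
  covered (3 px):
    . X . .
    . X . .
    . . X .
    . . . .
    . . . .

Final: [2,4,14]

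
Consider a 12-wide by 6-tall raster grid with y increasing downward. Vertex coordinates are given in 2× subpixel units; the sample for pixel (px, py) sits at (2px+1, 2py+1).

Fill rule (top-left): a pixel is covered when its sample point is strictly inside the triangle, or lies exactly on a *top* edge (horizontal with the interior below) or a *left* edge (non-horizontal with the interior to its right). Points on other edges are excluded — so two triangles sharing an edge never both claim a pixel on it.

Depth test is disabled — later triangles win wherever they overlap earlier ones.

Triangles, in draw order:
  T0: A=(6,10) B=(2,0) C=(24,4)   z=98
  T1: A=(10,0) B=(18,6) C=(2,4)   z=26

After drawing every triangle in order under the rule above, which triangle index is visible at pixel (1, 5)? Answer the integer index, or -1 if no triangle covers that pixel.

T0:
  2·area = 204
  edge (6, 10)→(2, 0): d=(-4,-10) top-left  bias=+0
  edge (2, 0)→(24, 4): d=(22,4) right/bottom  bias=-1
  edge (24, 4)→(6, 10): d=(-18,6) right/bottom  bias=-1
    (1,0)@(3, 1): e=[6,18,180] → #
    (2,0)@(5, 1): e=[26,10,168] → #
    (3,0)@(7, 1): e=[46,2,156] → #
    (4,0)@(9, 1): e=[66,-6,144] → ·
    (1,1)@(3, 3): e=[-2,62,144] → ·
    (2,1)@(5, 3): e=[18,54,132] → #
    (4,1)@(9, 3): e=[58,38,108] → #
    (5,1)@(11, 3): e=[78,30,96] → #
    (6,1)@(13, 3): e=[98,22,84] → #
    (7,1)@(15, 3): e=[118,14,72] → #
    (8,1)@(17, 3): e=[138,6,60] → #
    (9,1)@(19, 3): e=[158,-2,48] → ·
    (10,2)@(21, 5): e=[170,34,0] → ·  [on edge]
    (7,3)@(15, 7): e=[102,102,0] → ·  [on edge]
    (4,4)@(9, 9): e=[34,170,0] → ·  [on edge]
    (1,5)@(3, 11): e=[-34,238,0] → ·  [on edge]
  covered (24 px):
    · # # # · · · · · · · ·
    · · # # # # # # # · · ·
    · · # # # # # # # # · ·
    · · # # # # # · · · · ·
    · · · # · · · · · · · ·
    · · · · · · · · · · · ·
T1:
  2·area = 80
  edge (10, 0)→(18, 6): d=(8,6) right/bottom  bias=-1
  edge (18, 6)→(2, 4): d=(-16,-2) top-left  bias=+0
  edge (2, 4)→(10, 0): d=(8,-4) top-left  bias=+0
    (4,0)@(9, 1): e=[14,62,4] → #
    (5,0)@(11, 1): e=[2,66,12] → #
    (6,0)@(13, 1): e=[-10,70,20] → ·
    (2,1)@(5, 3): e=[54,22,4] → #
    (3,1)@(7, 3): e=[42,26,12] → #
    (6,1)@(13, 3): e=[6,38,36] → #
    (7,1)@(15, 3): e=[-6,42,44] → ·
    (2,2)@(5, 5): e=[70,-10,20] → ·
    (3,2)@(7, 5): e=[58,-6,28] → ·
    (4,2)@(9, 5): e=[46,-2,36] → ·
    (5,2)@(11, 5): e=[34,2,44] → #
    (7,2)@(15, 5): e=[10,10,60] → #
  covered (10 px):
    · · · · # # · · · · · ·
    · · # # # # # · · · · ·
    · · · · · # # # · · · ·
    · · · · · · · · · · · ·
    · · · · · · · · · · · ·
    · · · · · · · · · · · ·

Z-buffer (winner per pixel, '.' = empty):
  . 0 0 0 1 1 . . . . . .
  . . 1 1 1 1 1 0 0 . . .
  . . 0 0 0 1 1 1 0 0 . .
  . . 0 0 0 0 0 . . . . .
  . . . 0 . . . . . . . .
  . . . . . . . . . . . .

Final: -1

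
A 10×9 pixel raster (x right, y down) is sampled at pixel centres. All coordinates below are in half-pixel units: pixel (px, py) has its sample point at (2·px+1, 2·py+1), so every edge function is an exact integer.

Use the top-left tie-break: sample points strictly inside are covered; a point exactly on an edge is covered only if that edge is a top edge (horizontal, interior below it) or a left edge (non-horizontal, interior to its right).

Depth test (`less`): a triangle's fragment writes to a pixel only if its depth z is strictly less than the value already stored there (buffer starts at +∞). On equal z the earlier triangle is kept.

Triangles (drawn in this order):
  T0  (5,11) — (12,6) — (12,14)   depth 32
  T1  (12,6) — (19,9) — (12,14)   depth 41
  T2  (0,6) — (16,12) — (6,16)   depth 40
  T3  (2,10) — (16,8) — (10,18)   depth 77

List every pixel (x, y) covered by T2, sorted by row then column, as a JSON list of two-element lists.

T0:
  2·area = 56
  edge (5, 11)→(12, 6): d=(7,-5) top-left  bias=+0
  edge (12, 6)→(12, 14): d=(0,8) right/bottom  bias=-1
  edge (12, 14)→(5, 11): d=(-7,-3) top-left  bias=+0
    (9,0)@(19, 1): e=[0,-56,112] → .  [on edge]
    (5,3)@(11, 7): e=[2,8,46] → X
    (6,3)@(13, 7): e=[12,-8,52] → .
    (4,4)@(9, 9): e=[6,24,26] → X
    (6,4)@(13, 9): e=[26,-8,38] → .
    (2,5)@(5, 11): e=[0,56,0] → X  [on edge]
    (3,5)@(7, 11): e=[10,40,6] → X
    (6,5)@(13, 11): e=[40,-8,24] → .
    (2,6)@(5, 13): e=[14,56,-14] → .
    (3,6)@(7, 13): e=[24,40,-8] → .
    (4,6)@(9, 13): e=[34,24,-2] → .
    (5,6)@(11, 13): e=[44,8,4] → X
    (9,8)@(19, 17): e=[112,-56,0] → .  [on edge]
  covered (8 px):
    . . . . . . . . . .
    . . . . . . . . . .
    . . . . . . . . . .
    . . . . . X . . . .
    . . . . X X . . . .
    . . X X X X . . . .
    . . . . . X . . . .
    . . . . . . . . . .
    . . . . . . . . . .
T1:
  2·area = 56
  edge (12, 6)→(19, 9): d=(7,3) right/bottom  bias=-1
  edge (19, 9)→(12, 14): d=(-7,5) right/bottom  bias=-1
  edge (12, 14)→(12, 6): d=(0,-8) top-left  bias=+0
    (2,1)@(5, 3): e=[0,112,-56] → .  [on edge]
    (6,3)@(13, 7): e=[4,44,8] → X
    (7,3)@(15, 7): e=[-2,34,24] → .
    (6,4)@(13, 9): e=[18,30,8] → X
    (7,4)@(15, 9): e=[12,20,24] → X
    (8,4)@(17, 9): e=[6,10,40] → X
    (9,4)@(19, 9): e=[0,0,56] → .  [on edge]
    (6,5)@(13, 11): e=[32,16,8] → X
    (8,5)@(17, 11): e=[20,-4,40] → .
    (6,6)@(13, 13): e=[46,2,8] → X
    (7,6)@(15, 13): e=[40,-8,24] → .
    (6,7)@(13, 15): e=[60,-12,8] → .
  covered (7 px):
    . . . . . . . . . .
    . . . . . . . . . .
    . . . . . . . . . .
    . . . . . . X . . .
    . . . . . . X X X .
    . . . . . . X X . .
    . . . . . . X . . .
    . . . . . . . . . .
    . . . . . . . . . .
T2:
  2·area = 124
  edge (0, 6)→(16, 12): d=(16,6) right/bottom  bias=-1
  edge (16, 12)→(6, 16): d=(-10,4) right/bottom  bias=-1
  edge (6, 16)→(0, 6): d=(-6,-10) top-left  bias=+0
    (0,3)@(1, 7): e=[10,110,4] → X
    (1,3)@(3, 7): e=[-2,102,24] → .
    (0,4)@(1, 9): e=[42,90,-8] → .
    (1,4)@(3, 9): e=[30,82,12] → X
    (2,4)@(5, 9): e=[18,74,32] → X
    (3,4)@(7, 9): e=[6,66,52] → X
    (4,4)@(9, 9): e=[-6,58,72] → .
    (1,5)@(3, 11): e=[62,62,0] → X  [on edge]
    (4,5)@(9, 11): e=[26,38,60] → X
    (5,5)@(11, 11): e=[14,30,80] → X
    (6,5)@(13, 11): e=[2,22,100] → X
    (7,5)@(15, 11): e=[-10,14,120] → .
  covered (16 px):
    . . . . . . . . . .
    . . . . . . . . . .
    . . . . . . . . . .
    X . . . . . . . . .
    . X X X . . . . . .
    . X X X X X X . . .
    . . X X X X X . . .
    . . . X . . . . . .
    . . . . . . . . . .
T3:
  2·area = 128
  edge (2, 10)→(16, 8): d=(14,-2) top-left  bias=+0
  edge (16, 8)→(10, 18): d=(-6,10) right/bottom  bias=-1
  edge (10, 18)→(2, 10): d=(-8,-8) top-left  bias=+0
    (9,1)@(19, 3): e=[-64,0,192] → .  [on edge]
    (0,4)@(1, 9): e=[-16,144,0] → .  [on edge]
    (4,4)@(9, 9): e=[0,64,64] → X  [on edge]
    (5,4)@(11, 9): e=[4,44,80] → X
    (6,4)@(13, 9): e=[8,24,96] → X
    (7,4)@(15, 9): e=[12,4,112] → X
    (8,4)@(17, 9): e=[16,-16,128] → .
    (1,5)@(3, 11): e=[16,112,0] → X  [on edge]
    (2,5)@(5, 11): e=[20,92,16] → X
    (3,5)@(7, 11): e=[24,72,32] → X
    (7,5)@(15, 11): e=[40,-8,96] → .
    (1,6)@(3, 13): e=[44,100,-16] → .
    (2,6)@(5, 13): e=[48,80,0] → X  [on edge]
    (6,6)@(13, 13): e=[64,0,64] → .  [on edge]
    (3,7)@(7, 15): e=[80,48,0] → X  [on edge]
    (4,8)@(9, 17): e=[112,16,0] → X  [on edge]
  covered (18 px):
    . . . . . . . . . .
    . . . . . . . . . .
    . . . . . . . . . .
    . . . . . . . . . .
    . . . . X X X X . .
    . X X X X X X . . .
    . . X X X X . . . .
    . . . X X X . . . .
    . . . . X . . . . .

Answer: [[0,3],[1,4],[2,4],[3,4],[1,5],[2,5],[3,5],[4,5],[5,5],[6,5],[2,6],[3,6],[4,6],[5,6],[6,6],[3,7]]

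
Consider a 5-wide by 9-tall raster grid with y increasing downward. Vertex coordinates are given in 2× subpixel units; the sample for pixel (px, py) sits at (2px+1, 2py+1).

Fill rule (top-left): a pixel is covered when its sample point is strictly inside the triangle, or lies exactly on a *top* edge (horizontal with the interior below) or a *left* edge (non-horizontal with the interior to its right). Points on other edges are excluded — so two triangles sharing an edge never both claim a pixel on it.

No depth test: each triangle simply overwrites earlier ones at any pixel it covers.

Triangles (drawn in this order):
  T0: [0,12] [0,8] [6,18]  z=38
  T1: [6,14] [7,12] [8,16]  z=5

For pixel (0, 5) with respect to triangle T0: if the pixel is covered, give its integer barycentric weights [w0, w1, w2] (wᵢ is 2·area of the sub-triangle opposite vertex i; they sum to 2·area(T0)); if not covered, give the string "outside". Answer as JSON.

T0:
  2·area = 24
  edge (0, 12)→(0, 8): d=(0,-4) top-left  bias=+0
  edge (0, 8)→(6, 18): d=(6,10) right/bottom  bias=-1
  edge (6, 18)→(0, 12): d=(-6,-6) top-left  bias=+0
    (0,5)@(1, 11): e=[4,8,12] → █
    (1,5)@(3, 11): e=[12,-12,24] → ·
    (0,6)@(1, 13): e=[4,20,0] → █  [on edge]
    (1,6)@(3, 13): e=[12,0,12] → ·  [on edge]
    (0,7)@(1, 15): e=[4,32,-12] → ·
    (1,7)@(3, 15): e=[12,12,0] → █  [on edge]
    (2,7)@(5, 15): e=[20,-8,12] → ·
    (1,8)@(3, 17): e=[12,24,-12] → ·
    (2,8)@(5, 17): e=[20,4,0] → █  [on edge]
    (3,8)@(7, 17): e=[28,-16,12] → ·
  covered (4 px):
    · · · · ·
    · · · · ·
    · · · · ·
    · · · · ·
    · · · · ·
    █ · · · ·
    █ · · · ·
    · █ · · ·
    · · █ · ·
T1:
  2·area = 6
  edge (6, 14)→(7, 12): d=(1,-2) top-left  bias=+0
  edge (7, 12)→(8, 16): d=(1,4) right/bottom  bias=-1
  edge (8, 16)→(6, 14): d=(-2,-2) top-left  bias=+0
    (0,4)@(1, 9): e=[-15,21,0] → ·  [on edge]
    (1,5)@(3, 11): e=[-9,15,0] → ·  [on edge]
    (2,6)@(5, 13): e=[-3,9,0] → ·  [on edge]
    (3,6)@(7, 13): e=[1,1,4] → █
    (4,6)@(9, 13): e=[5,-7,8] → ·
    (3,7)@(7, 15): e=[3,3,0] → █  [on edge]
    (4,7)@(9, 15): e=[7,-5,4] → ·
    (3,8)@(7, 17): e=[5,5,-4] → ·
    (4,8)@(9, 17): e=[9,-3,0] → ·  [on edge]
  covered (2 px):
    · · · · ·
    · · · · ·
    · · · · ·
    · · · · ·
    · · · · ·
    · · · · ·
    · · · █ ·
    · · · █ ·
    · · · · ·

Final: [8,12,4]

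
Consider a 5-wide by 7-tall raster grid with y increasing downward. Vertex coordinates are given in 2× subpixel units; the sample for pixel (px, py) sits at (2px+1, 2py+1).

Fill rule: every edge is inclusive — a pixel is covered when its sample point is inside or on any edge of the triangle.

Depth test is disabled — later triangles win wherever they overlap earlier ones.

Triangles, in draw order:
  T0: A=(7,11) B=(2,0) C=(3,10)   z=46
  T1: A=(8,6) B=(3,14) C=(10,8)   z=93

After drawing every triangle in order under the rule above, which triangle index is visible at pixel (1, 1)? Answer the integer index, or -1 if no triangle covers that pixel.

T0:
  2·area = 39  (B↔C swapped to make it positive)
  edge (7, 11)→(3, 10): d=(-4,-1) inclusive
  edge (3, 10)→(2, 0): d=(-1,-10) inclusive
  edge (2, 0)→(7, 11): d=(5,11) inclusive
    (1,1)@(3, 3): e=[28,7,4] → X
    (2,1)@(5, 3): e=[30,27,-18] → .
    (1,2)@(3, 5): e=[20,5,14] → X
    (2,2)@(5, 5): e=[22,25,-8] → .
    (1,3)@(3, 7): e=[12,3,24] → X
    (2,3)@(5, 7): e=[14,23,2] → X
    (3,3)@(7, 7): e=[16,43,-20] → .
    (1,4)@(3, 9): e=[4,1,34] → X
    (3,4)@(7, 9): e=[8,41,-10] → .
    (1,5)@(3, 11): e=[-4,-1,44] → .
    (2,5)@(5, 11): e=[-2,19,22] → .
    (3,5)@(7, 11): e=[0,39,0] → X  [on edge]
  covered (7 px):
    . . . . .
    . X . . .
    . X . . .
    . X X . .
    . X X . .
    . . . X .
    . . . . .
T1:
  2·area = 26  (B↔C swapped to make it positive)
  edge (8, 6)→(10, 8): d=(2,2) inclusive
  edge (10, 8)→(3, 14): d=(-7,6) inclusive
  edge (3, 14)→(8, 6): d=(5,-8) inclusive
    (1,0)@(3, 1): e=[0,91,-65] → .  [on edge]
    (2,1)@(5, 3): e=[0,65,-39] → .  [on edge]
    (3,2)@(7, 5): e=[0,39,-13] → .  [on edge]
    (4,3)@(9, 7): e=[0,13,13] → X  [on edge]
    (3,4)@(7, 9): e=[8,11,7] → X
    (4,4)@(9, 9): e=[4,-1,23] → .
    (2,5)@(5, 11): e=[16,9,1] → X
    (3,5)@(7, 11): e=[12,-3,17] → .
    (2,6)@(5, 13): e=[20,-5,11] → .
  covered (3 px):
    . . . . .
    . . . . .
    . . . . .
    . . . . X
    . . . X .
    . . X . .
    . . . . .

Z-buffer (winner per pixel, '.' = empty):
  . . . . .
  . 0 . . .
  . 0 . . .
  . 0 0 . 1
  . 0 0 1 .
  . . 1 0 .
  . . . . .

Final: 0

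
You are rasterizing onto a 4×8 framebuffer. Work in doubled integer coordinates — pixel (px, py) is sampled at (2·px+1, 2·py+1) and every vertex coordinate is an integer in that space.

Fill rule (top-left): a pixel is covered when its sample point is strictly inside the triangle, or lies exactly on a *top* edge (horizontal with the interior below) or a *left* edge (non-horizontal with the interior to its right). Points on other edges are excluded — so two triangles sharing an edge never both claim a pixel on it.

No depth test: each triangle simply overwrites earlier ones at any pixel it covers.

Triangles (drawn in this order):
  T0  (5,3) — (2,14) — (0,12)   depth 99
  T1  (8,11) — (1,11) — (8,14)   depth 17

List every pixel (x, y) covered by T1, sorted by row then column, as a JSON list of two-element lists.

T0:
  2·area = 28
  edge (5, 3)→(2, 14): d=(-3,11) right/bottom  bias=-1
  edge (2, 14)→(0, 12): d=(-2,-2) top-left  bias=+0
  edge (0, 12)→(5, 3): d=(5,-9) top-left  bias=+0
    (2,1)@(5, 3): e=[0,28,0] → ·  [on edge]
    (1,3)@(3, 7): e=[10,16,2] → #
    (2,3)@(5, 7): e=[-12,20,20] → ·
    (1,4)@(3, 9): e=[4,12,12] → #
    (2,4)@(5, 9): e=[-18,16,30] → ·
    (0,5)@(1, 11): e=[20,4,4] → #
    (1,5)@(3, 11): e=[-2,8,22] → ·
    (0,6)@(1, 13): e=[14,0,14] → #  [on edge]
    (1,6)@(3, 13): e=[-8,4,32] → ·
    (0,7)@(1, 15): e=[8,-4,24] → ·
    (1,7)@(3, 15): e=[-14,0,42] → ·  [on edge]
  covered (4 px):
    · · · ·
    · · · ·
    · · · ·
    · # · ·
    · # · ·
    # · · ·
    # · · ·
    · · · ·
T1:
  2·area = 21  (B↔C swapped to make it positive)
  edge (8, 11)→(8, 14): d=(0,3) right/bottom  bias=-1
  edge (8, 14)→(1, 11): d=(-7,-3) top-left  bias=+0
  edge (1, 11)→(8, 11): d=(7,0) top-left  bias=+0
    (0,5)@(1, 11): e=[21,0,0] → #  [on edge]
    (1,5)@(3, 11): e=[15,6,0] → #  [on edge]
    (2,5)@(5, 11): e=[9,12,0] → #  [on edge]
    (3,5)@(7, 11): e=[3,18,0] → #  [on edge]
    (0,6)@(1, 13): e=[21,-14,14] → ·
    (1,6)@(3, 13): e=[15,-8,14] → ·
    (2,6)@(5, 13): e=[9,-2,14] → ·
    (3,6)@(7, 13): e=[3,4,14] → #
    (3,7)@(7, 15): e=[3,-10,28] → ·
  covered (5 px):
    · · · ·
    · · · ·
    · · · ·
    · · · ·
    · · · ·
    # # # #
    · · · #
    · · · ·

Final: [[0,5],[1,5],[2,5],[3,5],[3,6]]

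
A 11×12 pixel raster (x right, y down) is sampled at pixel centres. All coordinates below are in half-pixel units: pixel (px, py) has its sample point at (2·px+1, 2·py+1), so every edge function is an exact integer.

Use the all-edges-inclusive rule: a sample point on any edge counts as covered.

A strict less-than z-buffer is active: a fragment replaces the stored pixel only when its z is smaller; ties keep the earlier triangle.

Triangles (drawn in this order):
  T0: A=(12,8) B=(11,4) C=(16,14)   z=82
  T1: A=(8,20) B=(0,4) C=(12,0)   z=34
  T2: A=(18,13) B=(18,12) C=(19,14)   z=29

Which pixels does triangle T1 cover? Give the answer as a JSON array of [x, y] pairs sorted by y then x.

T0:
  2·area = 10
  edge (12, 8)→(11, 4): d=(-1,-4) inclusive
  edge (11, 4)→(16, 14): d=(5,10) inclusive
  edge (16, 14)→(12, 8): d=(-4,-6) inclusive
    (6,4)@(13, 9): e=[3,5,2] → X
    (7,4)@(15, 9): e=[11,-15,14] → .
    (6,5)@(13, 11): e=[1,15,-6] → .
  covered (1 px):
    . . . . . . . . . . .
    . . . . . . . . . . .
    . . . . . . . . . . .
    . . . . . . . . . . .
    . . . . . . X . . . .
    . . . . . . . . . . .
    . . . . . . . . . . .
    . . . . . . . . . . .
    . . . . . . . . . . .
    . . . . . . . . . . .
    . . . . . . . . . . .
    . . . . . . . . . . .
T1:
  2·area = 224
  edge (8, 20)→(0, 4): d=(-8,-16) inclusive
  edge (0, 4)→(12, 0): d=(12,-4) inclusive
  edge (12, 0)→(8, 20): d=(-4,20) inclusive
    (4,0)@(9, 1): e=[168,0,56] → X  [on edge]
    (5,0)@(11, 1): e=[200,8,16] → X
    (6,0)@(13, 1): e=[232,16,-24] → .
    (1,1)@(3, 3): e=[56,0,168] → X  [on edge]
    (2,1)@(5, 3): e=[88,8,128] → X
    (3,1)@(7, 3): e=[120,16,88] → X
    (6,1)@(13, 3): e=[216,40,-32] → .
    (0,2)@(1, 5): e=[8,16,200] → X
    (5,2)@(11, 5): e=[168,56,0] → X  [on edge]
    (6,2)@(13, 5): e=[200,64,-40] → .
    (0,3)@(1, 7): e=[-8,40,192] → .
    (1,3)@(3, 7): e=[24,48,152] → X
    (4,7)@(9, 15): e=[56,168,0] → X  [on edge]
  covered (30 px):
    . . . . X X . . . . .
    . X X X X X . . . . .
    X X X X X X . . . . .
    . X X X X . . . . . .
    . X X X X . . . . . .
    . . X X X . . . . . .
    . . X X X . . . . . .
    . . . X X . . . . . .
    . . . X . . . . . . .
    . . . . . . . . . . .
    . . . . . . . . . . .
    . . . . . . . . . . .
T2:
  2·area = 1
  edge (18, 13)→(18, 12): d=(0,-1) inclusive
  edge (18, 12)→(19, 14): d=(1,2) inclusive
  edge (19, 14)→(18, 13): d=(-1,-1) inclusive
  covered (0 px):
    . . . . . . . . . . .
    . . . . . . . . . . .
    . . . . . . . . . . .
    . . . . . . . . . . .
    . . . . . . . . . . .
    . . . . . . . . . . .
    . . . . . . . . . . .
    . . . . . . . . . . .
    . . . . . . . . . . .
    . . . . . . . . . . .
    . . . . . . . . . . .
    . . . . . . . . . . .

Result: [[4,0],[5,0],[1,1],[2,1],[3,1],[4,1],[5,1],[0,2],[1,2],[2,2],[3,2],[4,2],[5,2],[1,3],[2,3],[3,3],[4,3],[1,4],[2,4],[3,4],[4,4],[2,5],[3,5],[4,5],[2,6],[3,6],[4,6],[3,7],[4,7],[3,8]]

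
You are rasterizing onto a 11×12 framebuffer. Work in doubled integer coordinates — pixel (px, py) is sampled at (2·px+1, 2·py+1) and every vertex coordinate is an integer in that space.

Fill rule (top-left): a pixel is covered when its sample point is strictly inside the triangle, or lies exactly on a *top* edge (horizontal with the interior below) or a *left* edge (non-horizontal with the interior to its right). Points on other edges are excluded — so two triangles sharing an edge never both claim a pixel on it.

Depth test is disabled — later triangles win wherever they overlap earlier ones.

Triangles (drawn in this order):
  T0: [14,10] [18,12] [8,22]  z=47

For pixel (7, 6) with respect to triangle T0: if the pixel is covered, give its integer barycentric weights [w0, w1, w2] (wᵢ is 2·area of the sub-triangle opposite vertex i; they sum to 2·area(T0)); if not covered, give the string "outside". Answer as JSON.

T0:
  2·area = 60
  edge (14, 10)→(18, 12): d=(4,2) right/bottom  bias=-1
  edge (18, 12)→(8, 22): d=(-10,10) right/bottom  bias=-1
  edge (8, 22)→(14, 10): d=(6,-12) top-left  bias=+0
    (10,4)@(21, 9): e=[-18,0,78] → .  [on edge]
    (7,5)@(15, 11): e=[2,40,18] → X
    (8,5)@(17, 11): e=[-2,20,42] → .
    (9,5)@(19, 11): e=[-6,0,66] → .  [on edge]
    (6,6)@(13, 13): e=[14,40,6] → X
    (8,6)@(17, 13): e=[6,0,54] → .  [on edge]
    (6,7)@(13, 15): e=[22,20,18] → X
    (7,7)@(15, 15): e=[18,0,42] → .  [on edge]
    (5,8)@(11, 17): e=[34,20,6] → X
    (6,8)@(13, 17): e=[30,0,30] → .  [on edge]
    (5,9)@(11, 19): e=[42,0,18] → .  [on edge]
    (4,10)@(9, 21): e=[54,0,6] → .  [on edge]
    (3,11)@(7, 23): e=[66,0,-6] → .  [on edge]
  covered (5 px):
    . . . . . . . . . . .
    . . . . . . . . . . .
    . . . . . . . . . . .
    . . . . . . . . . . .
    . . . . . . . . . . .
    . . . . . . . X . . .
    . . . . . . X X . . .
    . . . . . . X . . . .
    . . . . . X . . . . .
    . . . . . . . . . . .
    . . . . . . . . . . .
    . . . . . . . . . . .

Answer: [20,30,10]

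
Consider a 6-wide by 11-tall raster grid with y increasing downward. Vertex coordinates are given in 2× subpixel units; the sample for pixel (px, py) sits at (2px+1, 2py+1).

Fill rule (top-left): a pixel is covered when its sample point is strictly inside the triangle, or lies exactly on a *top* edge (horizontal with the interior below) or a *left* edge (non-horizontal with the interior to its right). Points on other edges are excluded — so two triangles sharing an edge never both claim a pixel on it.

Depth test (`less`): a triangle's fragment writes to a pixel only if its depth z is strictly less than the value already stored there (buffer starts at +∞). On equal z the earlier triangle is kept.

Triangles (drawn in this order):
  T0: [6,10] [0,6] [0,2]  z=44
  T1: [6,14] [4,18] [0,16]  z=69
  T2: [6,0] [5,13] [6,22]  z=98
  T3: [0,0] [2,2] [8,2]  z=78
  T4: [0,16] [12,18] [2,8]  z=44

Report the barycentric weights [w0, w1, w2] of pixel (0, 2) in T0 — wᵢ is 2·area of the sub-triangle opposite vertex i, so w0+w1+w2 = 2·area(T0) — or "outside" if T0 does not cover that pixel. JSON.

T0:
  2·area = 24
  edge (6, 10)→(0, 6): d=(-6,-4) top-left  bias=+0
  edge (0, 6)→(0, 2): d=(0,-4) top-left  bias=+0
  edge (0, 2)→(6, 10): d=(6,8) right/bottom  bias=-1
    (0,2)@(1, 5): e=[10,4,10] → #
    (1,2)@(3, 5): e=[18,12,-6] → ·
    (0,3)@(1, 7): e=[-2,4,22] → ·
    (1,3)@(3, 7): e=[6,12,6] → #
    (2,3)@(5, 7): e=[14,20,-10] → ·
    (1,4)@(3, 9): e=[-6,12,18] → ·
    (2,4)@(5, 9): e=[2,20,2] → #
    (3,4)@(7, 9): e=[10,28,-14] → ·
    (2,5)@(5, 11): e=[-10,20,14] → ·
  covered (3 px):
    · · · · · ·
    · · · · · ·
    # · · · · ·
    · # · · · ·
    · · # · · ·
    · · · · · ·
    · · · · · ·
    · · · · · ·
    · · · · · ·
    · · · · · ·
    · · · · · ·
T1:
  2·area = 20
  edge (6, 14)→(4, 18): d=(-2,4) right/bottom  bias=-1
  edge (4, 18)→(0, 16): d=(-4,-2) top-left  bias=+0
  edge (0, 16)→(6, 14): d=(6,-2) top-left  bias=+0
    (4,6)@(9, 13): e=[-10,30,0] → ·  [on edge]
    (1,7)@(3, 15): e=[10,10,0] → #  [on edge]
    (2,7)@(5, 15): e=[2,14,4] → #
    (3,7)@(7, 15): e=[-6,18,8] → ·
    (1,8)@(3, 17): e=[6,2,12] → #
    (2,8)@(5, 17): e=[-2,6,16] → ·
    (1,9)@(3, 19): e=[2,-6,24] → ·
  covered (3 px):
    · · · · · ·
    · · · · · ·
    · · · · · ·
    · · · · · ·
    · · · · · ·
    · · · · · ·
    · · · · · ·
    · # # · · ·
    · # · · · ·
    · · · · · ·
    · · · · · ·
T2:
  2·area = 22  (B↔C swapped to make it positive)
  edge (6, 0)→(6, 22): d=(0,22) right/bottom  bias=-1
  edge (6, 22)→(5, 13): d=(-1,-9) top-left  bias=+0
  edge (5, 13)→(6, 0): d=(1,-13) top-left  bias=+0
    (2,6)@(5, 13): e=[22,0,0] → #  [on edge]
    (3,6)@(7, 13): e=[-22,18,26] → ·
    (2,7)@(5, 15): e=[22,-2,2] → ·
  covered (1 px):
    · · · · · ·
    · · · · · ·
    · · · · · ·
    · · · · · ·
    · · · · · ·
    · · · · · ·
    · · # · · ·
    · · · · · ·
    · · · · · ·
    · · · · · ·
    · · · · · ·
T3:
  2·area = 12  (B↔C swapped to make it positive)
  edge (0, 0)→(8, 2): d=(8,2) right/bottom  bias=-1
  edge (8, 2)→(2, 2): d=(-6,0) right/bottom  bias=-1
  edge (2, 2)→(0, 0): d=(-2,-2) top-left  bias=+0
    (0,0)@(1, 1): e=[6,6,0] → #  [on edge]
    (1,0)@(3, 1): e=[2,6,4] → #
    (2,0)@(5, 1): e=[-2,6,8] → ·
    (0,1)@(1, 3): e=[22,-6,-4] → ·
    (1,1)@(3, 3): e=[18,-6,0] → ·  [on edge]
    (2,2)@(5, 5): e=[30,-18,0] → ·  [on edge]
    (3,3)@(7, 7): e=[42,-30,0] → ·  [on edge]
    (4,4)@(9, 9): e=[54,-42,0] → ·  [on edge]
    (5,5)@(11, 11): e=[66,-54,0] → ·  [on edge]
  covered (2 px):
    # # · · · ·
    · · · · · ·
    · · · · · ·
    · · · · · ·
    · · · · · ·
    · · · · · ·
    · · · · · ·
    · · · · · ·
    · · · · · ·
    · · · · · ·
    · · · · · ·
T4:
  2·area = 100  (B↔C swapped to make it positive)
  edge (0, 16)→(2, 8): d=(2,-8) top-left  bias=+0
  edge (2, 8)→(12, 18): d=(10,10) right/bottom  bias=-1
  edge (12, 18)→(0, 16): d=(-12,-2) top-left  bias=+0
    (0,3)@(1, 7): e=[-10,0,110] → ·  [on edge]
    (1,4)@(3, 9): e=[10,0,90] → ·  [on edge]
    (1,5)@(3, 11): e=[14,20,66] → #
    (2,5)@(5, 11): e=[30,0,70] → ·  [on edge]
    (0,6)@(1, 13): e=[2,60,38] → #
    (2,6)@(5, 13): e=[34,20,46] → #
    (3,6)@(7, 13): e=[50,0,50] → ·  [on edge]
    (0,7)@(1, 15): e=[6,80,14] → #
    (3,7)@(7, 15): e=[54,20,26] → #
    (4,7)@(9, 15): e=[70,0,30] → ·  [on edge]
    (0,8)@(1, 17): e=[10,100,-10] → ·
    (1,8)@(3, 17): e=[26,80,-6] → ·
    (5,8)@(11, 17): e=[90,0,10] → ·  [on edge]
  covered (10 px):
    · · · · · ·
    · · · · · ·
    · · · · · ·
    · · · · · ·
    · · · · · ·
    · # · · · ·
    # # # · · ·
    # # # # · ·
    · · · # # ·
    · · · · · ·
    · · · · · ·

Result: [4,10,10]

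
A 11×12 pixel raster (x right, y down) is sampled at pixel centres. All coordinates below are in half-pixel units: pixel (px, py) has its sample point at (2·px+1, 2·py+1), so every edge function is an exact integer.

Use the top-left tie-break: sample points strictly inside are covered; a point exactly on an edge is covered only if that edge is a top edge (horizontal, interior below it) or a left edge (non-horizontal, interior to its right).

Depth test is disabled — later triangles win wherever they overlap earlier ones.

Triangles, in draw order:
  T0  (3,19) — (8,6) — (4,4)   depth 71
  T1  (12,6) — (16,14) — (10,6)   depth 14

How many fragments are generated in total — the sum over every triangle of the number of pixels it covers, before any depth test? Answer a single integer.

T0:
  2·area = 62  (B↔C swapped to make it positive)
  edge (3, 19)→(4, 4): d=(1,-15) top-left  bias=+0
  edge (4, 4)→(8, 6): d=(4,2) right/bottom  bias=-1
  edge (8, 6)→(3, 19): d=(-5,13) right/bottom  bias=-1
    (2,2)@(5, 5): e=[16,2,44] → X
    (3,2)@(7, 5): e=[46,-2,18] → .
    (2,3)@(5, 7): e=[18,10,34] → X
    (3,3)@(7, 7): e=[48,6,8] → X
    (4,3)@(9, 7): e=[78,2,-18] → .
    (2,4)@(5, 9): e=[20,18,24] → X
    (3,4)@(7, 9): e=[50,14,-2] → .
    (2,5)@(5, 11): e=[22,26,14] → X
    (3,5)@(7, 11): e=[52,22,-12] → .
    (2,6)@(5, 13): e=[24,34,4] → X
    (3,6)@(7, 13): e=[54,30,-22] → .
    (2,7)@(5, 15): e=[26,42,-6] → .
    (1,9)@(3, 19): e=[0,62,0] → .  [on edge]
  covered (6 px):
    . . . . . . . . . . .
    . . . . . . . . . . .
    . . X . . . . . . . .
    . . X X . . . . . . .
    . . X . . . . . . . .
    . . X . . . . . . . .
    . . X . . . . . . . .
    . . . . . . . . . . .
    . . . . . . . . . . .
    . . . . . . . . . . .
    . . . . . . . . . . .
    . . . . . . . . . . .
T1:
  2·area = 16
  edge (12, 6)→(16, 14): d=(4,8) right/bottom  bias=-1
  edge (16, 14)→(10, 6): d=(-6,-8) top-left  bias=+0
  edge (10, 6)→(12, 6): d=(2,0) top-left  bias=+0
    (5,3)@(11, 7): e=[12,2,2] → X
    (6,3)@(13, 7): e=[-4,18,2] → .
    (5,4)@(11, 9): e=[20,-10,6] → .
    (6,4)@(13, 9): e=[4,6,6] → X
    (7,4)@(15, 9): e=[-12,22,6] → .
    (6,5)@(13, 11): e=[12,-6,10] → .
  covered (2 px):
    . . . . . . . . . . .
    . . . . . . . . . . .
    . . . . . . . . . . .
    . . . . . X . . . . .
    . . . . . . X . . . .
    . . . . . . . . . . .
    . . . . . . . . . . .
    . . . . . . . . . . .
    . . . . . . . . . . .
    . . . . . . . . . . .
    . . . . . . . . . . .
    . . . . . . . . . . .

Result: 8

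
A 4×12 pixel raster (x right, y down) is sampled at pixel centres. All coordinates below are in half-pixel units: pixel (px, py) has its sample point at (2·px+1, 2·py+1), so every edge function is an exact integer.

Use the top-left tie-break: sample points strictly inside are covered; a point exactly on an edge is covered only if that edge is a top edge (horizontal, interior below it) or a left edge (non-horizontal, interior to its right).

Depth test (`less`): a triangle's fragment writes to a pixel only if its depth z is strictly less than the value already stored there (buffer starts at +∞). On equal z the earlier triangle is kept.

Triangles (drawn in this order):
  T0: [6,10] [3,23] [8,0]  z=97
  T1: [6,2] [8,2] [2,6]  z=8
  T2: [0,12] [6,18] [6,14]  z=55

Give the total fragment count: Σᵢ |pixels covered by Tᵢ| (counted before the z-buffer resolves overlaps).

T0:
  2·area = 4
  edge (6, 10)→(3, 23): d=(-3,13) right/bottom  bias=-1
  edge (3, 23)→(8, 0): d=(5,-23) top-left  bias=+0
  edge (8, 0)→(6, 10): d=(-2,10) right/bottom  bias=-1
    (3,2)@(7, 5): e=[2,2,0] → .  [on edge]
    (2,7)@(5, 15): e=[-2,6,0] → .  [on edge]
    (1,11)@(3, 23): e=[0,0,4] → .  [on edge]
  covered (0 px):
    . . . .
    . . . .
    . . . .
    . . . .
    . . . .
    . . . .
    . . . .
    . . . .
    . . . .
    . . . .
    . . . .
    . . . .
T1:
  2·area = 8
  edge (6, 2)→(8, 2): d=(2,0) top-left  bias=+0
  edge (8, 2)→(2, 6): d=(-6,4) right/bottom  bias=-1
  edge (2, 6)→(6, 2): d=(4,-4) top-left  bias=+0
    (3,0)@(7, 1): e=[-2,10,0] → .  [on edge]
    (2,1)@(5, 3): e=[2,6,0] → X  [on edge]
    (3,1)@(7, 3): e=[2,-2,8] → .
    (1,2)@(3, 5): e=[6,2,0] → X  [on edge]
    (2,2)@(5, 5): e=[6,-6,8] → .
    (0,3)@(1, 7): e=[10,-2,0] → .  [on edge]
    (1,3)@(3, 7): e=[10,-10,8] → .
  covered (2 px):
    . . . .
    . . X .
    . X . .
    . . . .
    . . . .
    . . . .
    . . . .
    . . . .
    . . . .
    . . . .
    . . . .
    . . . .
T2:
  2·area = 24  (B↔C swapped to make it positive)
  edge (0, 12)→(6, 14): d=(6,2) right/bottom  bias=-1
  edge (6, 14)→(6, 18): d=(0,4) right/bottom  bias=-1
  edge (6, 18)→(0, 12): d=(-6,-6) top-left  bias=+0
    (0,6)@(1, 13): e=[4,20,0] → X  [on edge]
    (1,6)@(3, 13): e=[0,12,12] → .  [on edge]
    (0,7)@(1, 15): e=[16,20,-12] → .
    (1,7)@(3, 15): e=[12,12,0] → X  [on edge]
    (2,7)@(5, 15): e=[8,4,12] → X
    (3,7)@(7, 15): e=[4,-4,24] → .
    (1,8)@(3, 17): e=[24,12,-12] → .
    (2,8)@(5, 17): e=[20,4,0] → X  [on edge]
    (3,8)@(7, 17): e=[16,-4,12] → .
    (2,9)@(5, 19): e=[32,4,-12] → .
    (3,9)@(7, 19): e=[28,-4,0] → .  [on edge]
  covered (4 px):
    . . . .
    . . . .
    . . . .
    . . . .
    . . . .
    . . . .
    X . . .
    . X X .
    . . X .
    . . . .
    . . . .
    . . . .

Final: 6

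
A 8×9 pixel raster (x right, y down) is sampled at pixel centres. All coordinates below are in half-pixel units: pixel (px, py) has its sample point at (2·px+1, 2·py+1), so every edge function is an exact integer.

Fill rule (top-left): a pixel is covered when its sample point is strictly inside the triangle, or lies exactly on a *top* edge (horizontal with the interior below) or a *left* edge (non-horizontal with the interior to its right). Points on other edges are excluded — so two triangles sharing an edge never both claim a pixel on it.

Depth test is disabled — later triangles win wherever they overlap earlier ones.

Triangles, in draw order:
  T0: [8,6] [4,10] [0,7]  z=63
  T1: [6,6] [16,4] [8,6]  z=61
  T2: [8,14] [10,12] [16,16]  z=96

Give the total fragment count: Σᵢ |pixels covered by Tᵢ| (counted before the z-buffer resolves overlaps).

T0:
  2·area = 28
  edge (8, 6)→(4, 10): d=(-4,4) right/bottom  bias=-1
  edge (4, 10)→(0, 7): d=(-4,-3) top-left  bias=+0
  edge (0, 7)→(8, 6): d=(8,-1) top-left  bias=+0
    (6,0)@(13, 1): e=[0,63,-35] → ·  [on edge]
    (5,1)@(11, 3): e=[0,49,-21] → ·  [on edge]
    (4,2)@(9, 5): e=[0,35,-7] → ·  [on edge]
    (0,3)@(1, 7): e=[24,3,1] → #
    (1,3)@(3, 7): e=[16,9,3] → #
    (2,3)@(5, 7): e=[8,15,5] → #
    (3,3)@(7, 7): e=[0,21,7] → ·  [on edge]
    (0,4)@(1, 9): e=[16,-5,17] → ·
    (1,4)@(3, 9): e=[8,1,19] → #
    (2,4)@(5, 9): e=[0,7,21] → ·  [on edge]
    (1,5)@(3, 11): e=[0,-7,35] → ·  [on edge]
    (0,6)@(1, 13): e=[0,-21,49] → ·  [on edge]
  covered (4 px):
    · · · · · · · ·
    · · · · · · · ·
    · · · · · · · ·
    # # # · · · · ·
    · # · · · · · ·
    · · · · · · · ·
    · · · · · · · ·
    · · · · · · · ·
    · · · · · · · ·
T1:
  2·area = 4
  edge (6, 6)→(16, 4): d=(10,-2) top-left  bias=+0
  edge (16, 4)→(8, 6): d=(-8,2) right/bottom  bias=-1
  edge (8, 6)→(6, 6): d=(-2,0) right/bottom  bias=-1
    (5,2)@(11, 5): e=[0,2,2] → #  [on edge]
    (6,2)@(13, 5): e=[4,-2,2] → ·
    (0,3)@(1, 7): e=[0,6,-2] → ·  [on edge]
    (5,3)@(11, 7): e=[20,-14,-2] → ·
  covered (1 px):
    · · · · · · · ·
    · · · · · · · ·
    · · · · · # · ·
    · · · · · · · ·
    · · · · · · · ·
    · · · · · · · ·
    · · · · · · · ·
    · · · · · · · ·
    · · · · · · · ·
T2:
  2·area = 20
  edge (8, 14)→(10, 12): d=(2,-2) top-left  bias=+0
  edge (10, 12)→(16, 16): d=(6,4) right/bottom  bias=-1
  edge (16, 16)→(8, 14): d=(-8,-2) top-left  bias=+0
    (7,3)@(15, 7): e=[0,-50,70] → ·  [on edge]
    (6,4)@(13, 9): e=[0,-30,50] → ·  [on edge]
    (5,5)@(11, 11): e=[0,-10,30] → ·  [on edge]
    (4,6)@(9, 13): e=[0,10,10] → #  [on edge]
    (5,6)@(11, 13): e=[4,2,14] → #
    (6,6)@(13, 13): e=[8,-6,18] → ·
    (3,7)@(7, 15): e=[0,30,-10] → ·  [on edge]
    (4,7)@(9, 15): e=[4,22,-6] → ·
    (5,7)@(11, 15): e=[8,14,-2] → ·
    (6,7)@(13, 15): e=[12,6,2] → #
    (7,7)@(15, 15): e=[16,-2,6] → ·
    (2,8)@(5, 17): e=[0,50,-30] → ·  [on edge]
  covered (3 px):
    · · · · · · · ·
    · · · · · · · ·
    · · · · · · · ·
    · · · · · · · ·
    · · · · · · · ·
    · · · · · · · ·
    · · · · # # · ·
    · · · · · · # ·
    · · · · · · · ·

Result: 8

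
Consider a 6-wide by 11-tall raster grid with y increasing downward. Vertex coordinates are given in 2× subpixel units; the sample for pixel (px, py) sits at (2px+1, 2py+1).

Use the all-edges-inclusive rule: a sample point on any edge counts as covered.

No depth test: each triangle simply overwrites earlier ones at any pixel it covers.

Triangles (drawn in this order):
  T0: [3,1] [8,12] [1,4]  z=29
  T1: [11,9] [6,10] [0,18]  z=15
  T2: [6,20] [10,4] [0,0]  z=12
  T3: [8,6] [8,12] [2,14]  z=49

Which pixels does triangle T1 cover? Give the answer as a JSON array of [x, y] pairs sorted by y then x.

T0:
  2·area = 37
  edge (3, 1)→(8, 12): d=(5,11) inclusive
  edge (8, 12)→(1, 4): d=(-7,-8) inclusive
  edge (1, 4)→(3, 1): d=(2,-3) inclusive
    (1,0)@(3, 1): e=[0,37,0] → X  [on edge]
    (2,0)@(5, 1): e=[-22,53,6] → .
    (1,1)@(3, 3): e=[10,23,4] → X
    (2,1)@(5, 3): e=[-12,39,10] → .
    (1,2)@(3, 5): e=[20,9,8] → X
    (2,2)@(5, 5): e=[-2,25,14] → .
    (1,3)@(3, 7): e=[30,-5,12] → .
    (2,3)@(5, 7): e=[8,11,18] → X
    (3,3)@(7, 7): e=[-14,27,24] → .
    (2,4)@(5, 9): e=[18,-3,22] → .
  covered (4 px):
    . X . . . .
    . X . . . .
    . X . . . .
    . . X . . .
    . . . . . .
    . . . . . .
    . . . . . .
    . . . . . .
    . . . . . .
    . . . . . .
    . . . . . .
T1:
  2·area = 34  (B↔C swapped to make it positive)
  edge (11, 9)→(0, 18): d=(-11,9) inclusive
  edge (0, 18)→(6, 10): d=(6,-8) inclusive
  edge (6, 10)→(11, 9): d=(5,-1) inclusive
    (5,4)@(11, 9): e=[0,34,0] → X  [on edge]
    (0,5)@(1, 11): e=[68,-34,0] → .  [on edge]
    (3,5)@(7, 11): e=[14,14,6] → X
    (4,5)@(9, 11): e=[-4,30,8] → .
    (5,5)@(11, 11): e=[-22,46,10] → .
    (2,6)@(5, 13): e=[10,10,14] → X
    (3,6)@(7, 13): e=[-8,26,16] → .
    (1,7)@(3, 15): e=[6,6,22] → X
    (2,7)@(5, 15): e=[-12,22,24] → .
    (0,8)@(1, 17): e=[2,2,30] → X
    (1,8)@(3, 17): e=[-16,18,32] → .
    (0,9)@(1, 19): e=[-20,14,40] → .
  covered (5 px):
    . . . . . .
    . . . . . .
    . . . . . .
    . . . . . .
    . . . . . X
    . . . X . .
    . . X . . .
    . X . . . .
    X . . . . .
    . . . . . .
    . . . . . .
T2:
  2·area = 176  (B↔C swapped to make it positive)
  edge (6, 20)→(0, 0): d=(-6,-20) inclusive
  edge (0, 0)→(10, 4): d=(10,4) inclusive
  edge (10, 4)→(6, 20): d=(-4,16) inclusive
    (0,0)@(1, 1): e=[14,6,156] → X
    (1,0)@(3, 1): e=[54,-2,124] → .
    (0,1)@(1, 3): e=[2,26,148] → X
    (1,1)@(3, 3): e=[42,18,116] → X
    (2,1)@(5, 3): e=[82,10,84] → X
    (3,1)@(7, 3): e=[122,2,52] → X
    (4,1)@(9, 3): e=[162,-6,20] → .
    (0,2)@(1, 5): e=[-10,46,140] → .
    (1,2)@(3, 5): e=[30,38,108] → X
    (4,2)@(9, 5): e=[150,14,12] → X
    (5,2)@(11, 5): e=[190,6,-20] → .
    (1,3)@(3, 7): e=[18,58,100] → X
  covered (22 px):
    X . . . . .
    X X X X . .
    . X X X X .
    . X X X X .
    . X X X . .
    . . X X . .
    . . X X . .
    . . X X . .
    . . . . . .
    . . . . . .
    . . . . . .
T3:
  2·area = 36
  edge (8, 6)→(8, 12): d=(0,6) inclusive
  edge (8, 12)→(2, 14): d=(-6,2) inclusive
  edge (2, 14)→(8, 6): d=(6,-8) inclusive
    (3,4)@(7, 9): e=[6,20,10] → X
    (4,4)@(9, 9): e=[-6,16,26] → .
    (2,5)@(5, 11): e=[18,12,6] → X
    (4,5)@(9, 11): e=[-6,4,38] → .
    (5,5)@(11, 11): e=[-18,0,54] → .  [on edge]
    (1,6)@(3, 13): e=[30,4,2] → X
    (2,6)@(5, 13): e=[18,0,18] → X  [on edge]
    (3,6)@(7, 13): e=[6,-4,34] → .
    (1,7)@(3, 15): e=[30,-8,14] → .
    (2,7)@(5, 15): e=[18,-12,30] → .
  covered (5 px):
    . . . . . .
    . . . . . .
    . . . . . .
    . . . . . .
    . . . X . .
    . . X X . .
    . X X . . .
    . . . . . .
    . . . . . .
    . . . . . .
    . . . . . .

Answer: [[5,4],[3,5],[2,6],[1,7],[0,8]]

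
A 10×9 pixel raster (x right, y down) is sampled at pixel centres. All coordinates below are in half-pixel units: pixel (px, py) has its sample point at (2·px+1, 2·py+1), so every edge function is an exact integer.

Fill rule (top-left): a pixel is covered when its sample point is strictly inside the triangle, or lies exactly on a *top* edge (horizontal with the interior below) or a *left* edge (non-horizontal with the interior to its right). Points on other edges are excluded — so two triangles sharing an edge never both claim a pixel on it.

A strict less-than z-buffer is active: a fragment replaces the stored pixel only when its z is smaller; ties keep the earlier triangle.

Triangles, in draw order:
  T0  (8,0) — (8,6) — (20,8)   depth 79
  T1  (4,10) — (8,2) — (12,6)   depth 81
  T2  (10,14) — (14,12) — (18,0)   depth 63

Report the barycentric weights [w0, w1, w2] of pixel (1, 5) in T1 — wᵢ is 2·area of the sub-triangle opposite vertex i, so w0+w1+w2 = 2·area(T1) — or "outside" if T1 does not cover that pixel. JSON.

T0:
  2·area = 72  (B↔C swapped to make it positive)
  edge (8, 0)→(20, 8): d=(12,8) right/bottom  bias=-1
  edge (20, 8)→(8, 6): d=(-12,-2) top-left  bias=+0
  edge (8, 6)→(8, 0): d=(0,-6) top-left  bias=+0
    (4,0)@(9, 1): e=[4,62,6] → █
    (5,0)@(11, 1): e=[-12,66,18] → ·
    (4,1)@(9, 3): e=[28,38,6] → █
    (5,1)@(11, 3): e=[12,42,18] → █
    (6,1)@(13, 3): e=[-4,46,30] → ·
    (4,2)@(9, 5): e=[52,14,6] → █
    (6,2)@(13, 5): e=[20,22,30] → █
    (7,2)@(15, 5): e=[4,26,42] → █
    (8,2)@(17, 5): e=[-12,30,54] → ·
    (4,3)@(9, 7): e=[76,-10,6] → ·
    (5,3)@(11, 7): e=[60,-6,18] → ·
    (6,3)@(13, 7): e=[44,-2,30] → ·
  covered (9 px):
    · · · · █ · · · · ·
    · · · · █ █ · · · ·
    · · · · █ █ █ █ · ·
    · · · · · · · █ █ ·
    · · · · · · · · · ·
    · · · · · · · · · ·
    · · · · · · · · · ·
    · · · · · · · · · ·
    · · · · · · · · · ·
T1:
  2·area = 48
  edge (4, 10)→(8, 2): d=(4,-8) top-left  bias=+0
  edge (8, 2)→(12, 6): d=(4,4) right/bottom  bias=-1
  edge (12, 6)→(4, 10): d=(-8,4) right/bottom  bias=-1
    (3,0)@(7, 1): e=[-12,0,60] → ·  [on edge]
    (4,1)@(9, 3): e=[12,0,36] → ·  [on edge]
    (3,2)@(7, 5): e=[4,16,28] → █
    (4,2)@(9, 5): e=[20,8,20] → █
    (5,2)@(11, 5): e=[36,0,12] → ·  [on edge]
    (3,3)@(7, 7): e=[12,24,12] → █
    (5,3)@(11, 7): e=[44,8,-4] → ·
    (6,3)@(13, 7): e=[60,0,-12] → ·  [on edge]
    (2,4)@(5, 9): e=[4,40,4] → █
    (3,4)@(7, 9): e=[20,32,-4] → ·
    (4,4)@(9, 9): e=[36,24,-12] → ·
    (7,4)@(15, 9): e=[84,0,-36] → ·  [on edge]
    (8,5)@(17, 11): e=[108,0,-60] → ·  [on edge]
    (9,6)@(19, 13): e=[132,0,-84] → ·  [on edge]
  covered (5 px):
    · · · · · · · · · ·
    · · · · · · · · · ·
    · · · █ █ · · · · ·
    · · · █ █ · · · · ·
    · · █ · · · · · · ·
    · · · · · · · · · ·
    · · · · · · · · · ·
    · · · · · · · · · ·
    · · · · · · · · · ·
T2:
  2·area = 40  (B↔C swapped to make it positive)
  edge (10, 14)→(18, 0): d=(8,-14) top-left  bias=+0
  edge (18, 0)→(14, 12): d=(-4,12) right/bottom  bias=-1
  edge (14, 12)→(10, 14): d=(-4,2) right/bottom  bias=-1
    (8,1)@(17, 3): e=[10,0,30] → ·  [on edge]
    (7,3)@(15, 7): e=[14,8,18] → █
    (8,3)@(17, 7): e=[42,-16,14] → ·
    (6,4)@(13, 9): e=[2,24,14] → █
    (7,4)@(15, 9): e=[30,0,10] → ·  [on edge]
    (6,5)@(13, 11): e=[18,16,6] → █
    (7,5)@(15, 11): e=[46,-8,2] → ·
    (5,6)@(11, 13): e=[6,32,2] → █
    (6,6)@(13, 13): e=[34,8,-2] → ·
    (5,7)@(11, 15): e=[22,24,-6] → ·
    (6,7)@(13, 15): e=[50,0,-10] → ·  [on edge]
  covered (4 px):
    · · · · · · · · · ·
    · · · · · · · · · ·
    · · · · · · · · · ·
    · · · · · · · █ · ·
    · · · · · · █ · · ·
    · · · · · · █ · · ·
    · · · · · █ · · · ·
    · · · · · · · · · ·
    · · · · · · · · · ·

Final: "outside"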